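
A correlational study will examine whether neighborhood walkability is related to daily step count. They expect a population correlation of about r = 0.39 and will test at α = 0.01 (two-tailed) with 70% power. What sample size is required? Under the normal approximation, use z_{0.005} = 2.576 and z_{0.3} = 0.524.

Fisher's z: C = ½·ln((1+r)/(1−r)) = ½·ln(2.2787) = 0.4118.
n = ((z_{α/2} + z_β)/C)² + 3.
(2.576 + 0.524) / 0.4118 = 3.100 / 0.4118 = 7.528.
n = 7.528² + 3 = 56.67 + 3 = 59.7.
Round up.

n = 60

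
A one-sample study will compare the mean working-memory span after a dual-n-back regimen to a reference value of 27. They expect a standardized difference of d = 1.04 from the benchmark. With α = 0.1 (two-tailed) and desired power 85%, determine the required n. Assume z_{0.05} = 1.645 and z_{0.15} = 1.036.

For a one-sample test: n = ((z_{α/2} + z_β) / d)².
z_{α/2} + z_β = 1.645 + 1.036 = 2.681.
n = (2.681 / 1.04)² = 2.578² = 6.65.
Round up.

n = 7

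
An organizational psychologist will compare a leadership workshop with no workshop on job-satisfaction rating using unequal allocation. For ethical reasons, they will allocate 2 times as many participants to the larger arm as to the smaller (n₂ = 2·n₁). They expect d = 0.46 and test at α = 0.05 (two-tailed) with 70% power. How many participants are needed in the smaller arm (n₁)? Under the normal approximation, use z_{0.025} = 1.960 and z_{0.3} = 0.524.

With allocation ratio k = n₂/n₁ = 2, Var(x̄₁−x̄₂) = σ²(1/n₁ + 1/(k·n₁)) = σ²·(k+1)/(k·n₁).
So n₁ = (1 + 1/k)·((z_{α/2} + z_β)/d)² = 1.500 × (2.484/0.46)².
n₁ = 1.500 × 29.16 = 43.7.
Round up: n₁ = 44, giving n₂ = 2 × 44 = 88.

n₁ = 44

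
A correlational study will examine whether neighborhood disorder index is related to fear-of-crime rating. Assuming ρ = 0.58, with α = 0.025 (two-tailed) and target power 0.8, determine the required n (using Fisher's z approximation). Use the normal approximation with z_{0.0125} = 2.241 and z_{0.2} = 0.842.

n = 25

Fisher's z: C = ½·ln((1+r)/(1−r)) = ½·ln(3.7619) = 0.6625.
n = ((z_{α/2} + z_β)/C)² + 3.
(2.241 + 0.842) / 0.6625 = 3.083 / 0.6625 = 4.654.
n = 4.654² + 3 = 21.66 + 3 = 24.7.
Round up.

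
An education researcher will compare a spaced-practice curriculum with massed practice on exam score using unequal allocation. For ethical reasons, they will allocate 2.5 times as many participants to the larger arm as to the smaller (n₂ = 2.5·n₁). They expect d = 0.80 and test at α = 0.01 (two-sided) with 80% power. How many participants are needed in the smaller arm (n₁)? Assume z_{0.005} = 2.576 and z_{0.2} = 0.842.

n₁ = 26

With allocation ratio k = n₂/n₁ = 2.5, Var(x̄₁−x̄₂) = σ²(1/n₁ + 1/(k·n₁)) = σ²·(k+1)/(k·n₁).
So n₁ = (1 + 1/k)·((z_{α/2} + z_β)/d)² = 1.400 × (3.418/0.80)².
n₁ = 1.400 × 18.25 = 25.6.
Round up: n₁ = 26, giving n₂ = 2.5 × 26 = 65.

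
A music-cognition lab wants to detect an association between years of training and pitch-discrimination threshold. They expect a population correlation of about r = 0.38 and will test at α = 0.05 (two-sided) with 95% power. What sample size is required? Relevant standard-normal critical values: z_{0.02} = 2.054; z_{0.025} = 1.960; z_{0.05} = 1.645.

n = 85

Fisher's z: C = ½·ln((1+r)/(1−r)) = ½·ln(2.2258) = 0.4001.
n = ((z_{α/2} + z_β)/C)² + 3.
(1.960 + 1.645) / 0.4001 = 3.605 / 0.4001 = 9.010.
n = 9.010² + 3 = 81.18 + 3 = 84.2.
Round up.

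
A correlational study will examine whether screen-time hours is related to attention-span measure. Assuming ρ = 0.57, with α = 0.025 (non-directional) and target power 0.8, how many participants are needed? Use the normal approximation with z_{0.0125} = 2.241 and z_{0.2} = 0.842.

n = 26

Fisher's z: C = ½·ln((1+r)/(1−r)) = ½·ln(3.6512) = 0.6475.
n = ((z_{α/2} + z_β)/C)² + 3.
(2.241 + 0.842) / 0.6475 = 3.083 / 0.6475 = 4.761.
n = 4.761² + 3 = 22.67 + 3 = 25.7.
Round up.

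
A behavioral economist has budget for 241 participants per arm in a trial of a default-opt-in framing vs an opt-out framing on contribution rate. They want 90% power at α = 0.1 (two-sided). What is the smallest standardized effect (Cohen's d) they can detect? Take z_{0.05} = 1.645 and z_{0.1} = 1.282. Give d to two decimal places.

For two independent groups of n = 241 each: d_min = (z_{α/2} + z_β)·√(2/n).
z-sum = 1.645 + 1.282 = 2.927.
d_min = 2.927 × √(2/241) = 2.927 × 0.0911 = 0.267.

d_min ≈ 0.27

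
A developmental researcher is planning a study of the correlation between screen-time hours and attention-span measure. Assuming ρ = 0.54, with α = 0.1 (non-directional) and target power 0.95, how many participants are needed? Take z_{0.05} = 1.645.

n = 33

Fisher's z: C = ½·ln((1+r)/(1−r)) = ½·ln(3.3478) = 0.6042.
n = ((z_{α/2} + z_β)/C)² + 3.
(1.645 + 1.645) / 0.6042 = 3.290 / 0.6042 = 5.445.
n = 5.445² + 3 = 29.65 + 3 = 32.7.
Round up.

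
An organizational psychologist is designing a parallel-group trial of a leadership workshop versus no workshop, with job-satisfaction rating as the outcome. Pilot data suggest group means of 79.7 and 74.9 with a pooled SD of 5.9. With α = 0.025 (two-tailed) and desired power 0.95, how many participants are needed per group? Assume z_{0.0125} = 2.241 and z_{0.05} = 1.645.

Cohen's d = |M₁ − M₂| / SD_pooled = |79.7 − 74.9| / 5.9 = 4.8 / 5.9 = 0.814.
For two independent groups with equal n: n = 2·((z_{α/2} + z_β) / d)².
z_{α/2} + z_β = 2.241 + 1.645 = 3.886.
n = 2 × (3.886 / 0.814)² = 2 × 4.774² = 2 × 22.79 = 45.6.
Round up to the next whole participant.

n = 46 per group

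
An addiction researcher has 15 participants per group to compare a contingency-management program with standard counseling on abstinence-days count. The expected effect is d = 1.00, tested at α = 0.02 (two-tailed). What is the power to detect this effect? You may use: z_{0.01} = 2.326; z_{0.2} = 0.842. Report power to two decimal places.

power ≈ 0.66

For two equal groups, power = Φ(d·√(n/2) − z_{α/2}).
d·√(n/2) = 1.00 × √(15/2) = 1.00 × 2.739 = 2.739.
z_β = 2.739 − 2.326 = 0.413.
Power = Φ(0.413) = 0.660.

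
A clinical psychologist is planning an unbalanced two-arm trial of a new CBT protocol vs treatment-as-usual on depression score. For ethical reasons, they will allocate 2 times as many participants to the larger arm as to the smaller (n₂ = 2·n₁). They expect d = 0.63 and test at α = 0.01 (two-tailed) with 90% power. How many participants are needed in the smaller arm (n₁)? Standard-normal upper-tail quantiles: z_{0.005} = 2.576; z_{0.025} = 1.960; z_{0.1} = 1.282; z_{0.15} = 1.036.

With allocation ratio k = n₂/n₁ = 2, Var(x̄₁−x̄₂) = σ²(1/n₁ + 1/(k·n₁)) = σ²·(k+1)/(k·n₁).
So n₁ = (1 + 1/k)·((z_{α/2} + z_β)/d)² = 1.500 × (3.858/0.63)².
n₁ = 1.500 × 37.50 = 56.3.
Round up: n₁ = 57, giving n₂ = 2 × 57 = 114.

n₁ = 57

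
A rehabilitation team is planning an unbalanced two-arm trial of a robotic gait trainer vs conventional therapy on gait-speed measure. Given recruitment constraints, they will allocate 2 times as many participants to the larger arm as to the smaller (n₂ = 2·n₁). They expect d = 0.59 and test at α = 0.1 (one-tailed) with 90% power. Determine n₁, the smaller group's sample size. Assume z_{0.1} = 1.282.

n₁ = 29

With allocation ratio k = n₂/n₁ = 2, Var(x̄₁−x̄₂) = σ²(1/n₁ + 1/(k·n₁)) = σ²·(k+1)/(k·n₁).
So n₁ = (1 + 1/k)·((z_{α} + z_β)/d)² = 1.500 × (2.564/0.59)².
n₁ = 1.500 × 18.89 = 28.3.
Round up: n₁ = 29, giving n₂ = 2 × 29 = 58.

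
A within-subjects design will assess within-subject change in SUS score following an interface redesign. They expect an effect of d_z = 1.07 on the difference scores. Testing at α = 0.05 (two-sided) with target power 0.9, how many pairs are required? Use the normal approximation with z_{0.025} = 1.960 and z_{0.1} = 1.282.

For a paired (one-sample on differences) test: n = ((z_{α/2} + z_β) / d)².
z_{α/2} + z_β = 1.960 + 1.282 = 3.242.
n = (3.242 / 1.07)² = 3.030² = 9.18.
Round up.

n = 10 pairs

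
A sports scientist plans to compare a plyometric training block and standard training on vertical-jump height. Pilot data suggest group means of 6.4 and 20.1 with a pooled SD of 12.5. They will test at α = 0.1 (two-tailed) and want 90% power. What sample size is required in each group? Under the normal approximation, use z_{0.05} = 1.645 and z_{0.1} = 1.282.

n = 15 per group

Cohen's d = |M₁ − M₂| / SD_pooled = |6.4 − 20.1| / 12.5 = 13.7 / 12.5 = 1.096.
For two independent groups with equal n: n = 2·((z_{α/2} + z_β) / d)².
z_{α/2} + z_β = 1.645 + 1.282 = 2.927.
n = 2 × (2.927 / 1.096)² = 2 × 2.671² = 2 × 7.13 = 14.3.
Round up to the next whole participant.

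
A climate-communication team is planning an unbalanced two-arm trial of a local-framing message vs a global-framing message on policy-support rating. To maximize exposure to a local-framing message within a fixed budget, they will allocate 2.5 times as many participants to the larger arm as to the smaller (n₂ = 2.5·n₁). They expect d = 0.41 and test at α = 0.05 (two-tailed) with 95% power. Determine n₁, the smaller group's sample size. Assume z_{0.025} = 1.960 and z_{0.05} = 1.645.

With allocation ratio k = n₂/n₁ = 2.5, Var(x̄₁−x̄₂) = σ²(1/n₁ + 1/(k·n₁)) = σ²·(k+1)/(k·n₁).
So n₁ = (1 + 1/k)·((z_{α/2} + z_β)/d)² = 1.400 × (3.605/0.41)².
n₁ = 1.400 × 77.31 = 108.2.
Round up: n₁ = 109, giving n₂ = ⌈2.5 × 109⌉ = ⌈272.5⌉ = 273.

n₁ = 109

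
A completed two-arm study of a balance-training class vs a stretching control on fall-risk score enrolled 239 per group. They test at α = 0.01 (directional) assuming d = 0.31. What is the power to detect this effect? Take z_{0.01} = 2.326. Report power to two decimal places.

For two equal groups, power = Φ(d·√(n/2) − z_{α}).
d·√(n/2) = 0.31 × √(239/2) = 0.31 × 10.932 = 3.389.
z_β = 3.389 − 2.326 = 1.063.
Power = Φ(1.063) = 0.856.

power ≈ 0.86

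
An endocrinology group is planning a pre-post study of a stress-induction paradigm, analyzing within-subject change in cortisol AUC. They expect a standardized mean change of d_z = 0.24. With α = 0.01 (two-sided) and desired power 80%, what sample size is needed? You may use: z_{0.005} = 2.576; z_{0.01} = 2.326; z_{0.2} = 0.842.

n = 203 pairs

For a paired (one-sample on differences) test: n = ((z_{α/2} + z_β) / d)².
z_{α/2} + z_β = 2.576 + 0.842 = 3.418.
n = (3.418 / 0.24)² = 14.242² = 202.83.
Round up.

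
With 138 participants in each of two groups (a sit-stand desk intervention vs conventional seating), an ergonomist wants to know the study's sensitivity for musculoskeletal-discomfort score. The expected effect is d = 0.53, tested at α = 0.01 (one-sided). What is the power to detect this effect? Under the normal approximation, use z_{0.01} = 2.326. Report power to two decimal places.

For two equal groups, power = Φ(d·√(n/2) − z_{α}).
d·√(n/2) = 0.53 × √(138/2) = 0.53 × 8.307 = 4.403.
z_β = 4.403 − 2.326 = 2.077.
Power = Φ(2.077) = 0.981.

power ≈ 0.98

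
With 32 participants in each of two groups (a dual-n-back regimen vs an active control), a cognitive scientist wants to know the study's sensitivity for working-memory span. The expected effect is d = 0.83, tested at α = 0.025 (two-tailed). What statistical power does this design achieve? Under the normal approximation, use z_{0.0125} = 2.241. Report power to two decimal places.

power ≈ 0.86

For two equal groups, power = Φ(d·√(n/2) − z_{α/2}).
d·√(n/2) = 0.83 × √(32/2) = 0.83 × 4.000 = 3.320.
z_β = 3.320 − 2.241 = 1.079.
Power = Φ(1.079) = 0.860.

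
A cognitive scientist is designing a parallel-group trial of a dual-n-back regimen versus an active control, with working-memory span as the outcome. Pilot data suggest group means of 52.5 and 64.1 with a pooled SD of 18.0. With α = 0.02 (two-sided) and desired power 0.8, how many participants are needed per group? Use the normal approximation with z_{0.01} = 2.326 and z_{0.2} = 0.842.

n = 49 per group

Cohen's d = |M₁ − M₂| / SD_pooled = |52.5 − 64.1| / 18.0 = 11.6 / 18.0 = 0.644.
For two independent groups with equal n: n = 2·((z_{α/2} + z_β) / d)².
z_{α/2} + z_β = 2.326 + 0.842 = 3.168.
n = 2 × (3.168 / 0.644)² = 2 × 4.919² = 2 × 24.20 = 48.4.
Round up to the next whole participant.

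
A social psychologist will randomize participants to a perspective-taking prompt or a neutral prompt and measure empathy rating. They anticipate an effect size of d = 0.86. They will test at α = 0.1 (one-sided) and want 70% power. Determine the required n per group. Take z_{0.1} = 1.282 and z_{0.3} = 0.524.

For two independent groups with equal n: n = 2·((z_{α} + z_β) / d)².
z_{α} + z_β = 1.282 + 0.524 = 1.806.
n = 2 × (1.806 / 0.86)² = 2 × 2.100² = 2 × 4.41 = 8.8.
Round up to the next whole participant.

n = 9 per group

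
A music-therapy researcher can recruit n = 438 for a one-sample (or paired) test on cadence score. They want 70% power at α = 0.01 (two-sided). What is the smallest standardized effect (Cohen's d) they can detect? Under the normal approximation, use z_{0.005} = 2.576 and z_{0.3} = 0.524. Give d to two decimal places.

For a single sample (or paired design) of n = 438: d_min = (z_{α/2} + z_β)/√n.
z-sum = 2.576 + 0.524 = 3.100.
d_min = 3.100 / √438 = 3.100 / 20.928 = 0.148.

d_min ≈ 0.15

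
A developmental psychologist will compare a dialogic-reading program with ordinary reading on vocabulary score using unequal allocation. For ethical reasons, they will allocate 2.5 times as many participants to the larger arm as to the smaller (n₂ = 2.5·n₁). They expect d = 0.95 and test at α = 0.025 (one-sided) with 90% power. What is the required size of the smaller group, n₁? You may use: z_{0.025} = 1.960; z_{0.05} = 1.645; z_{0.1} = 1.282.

n₁ = 17

With allocation ratio k = n₂/n₁ = 2.5, Var(x̄₁−x̄₂) = σ²(1/n₁ + 1/(k·n₁)) = σ²·(k+1)/(k·n₁).
So n₁ = (1 + 1/k)·((z_{α} + z_β)/d)² = 1.400 × (3.242/0.95)².
n₁ = 1.400 × 11.65 = 16.3.
Round up: n₁ = 17, giving n₂ = ⌈2.5 × 17⌉ = ⌈42.5⌉ = 43.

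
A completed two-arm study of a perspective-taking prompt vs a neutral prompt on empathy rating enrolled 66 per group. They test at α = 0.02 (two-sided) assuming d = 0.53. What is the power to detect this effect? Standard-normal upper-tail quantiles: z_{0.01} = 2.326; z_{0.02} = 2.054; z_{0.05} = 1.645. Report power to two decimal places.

For two equal groups, power = Φ(d·√(n/2) − z_{α/2}).
d·√(n/2) = 0.53 × √(66/2) = 0.53 × 5.745 = 3.045.
z_β = 3.045 − 2.326 = 0.719.
Power = Φ(0.719) = 0.764.

power ≈ 0.76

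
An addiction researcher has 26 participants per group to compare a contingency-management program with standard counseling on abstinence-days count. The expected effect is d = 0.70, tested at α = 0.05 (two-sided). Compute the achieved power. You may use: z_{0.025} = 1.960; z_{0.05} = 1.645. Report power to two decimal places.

For two equal groups, power = Φ(d·√(n/2) − z_{α/2}).
d·√(n/2) = 0.70 × √(26/2) = 0.70 × 3.606 = 2.524.
z_β = 2.524 − 1.960 = 0.564.
Power = Φ(0.564) = 0.714.

power ≈ 0.71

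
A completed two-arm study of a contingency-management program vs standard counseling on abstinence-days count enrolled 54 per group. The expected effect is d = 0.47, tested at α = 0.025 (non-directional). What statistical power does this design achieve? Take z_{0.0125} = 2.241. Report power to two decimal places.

For two equal groups, power = Φ(d·√(n/2) − z_{α/2}).
d·√(n/2) = 0.47 × √(54/2) = 0.47 × 5.196 = 2.442.
z_β = 2.442 − 2.241 = 0.201.
Power = Φ(0.201) = 0.580.

power ≈ 0.58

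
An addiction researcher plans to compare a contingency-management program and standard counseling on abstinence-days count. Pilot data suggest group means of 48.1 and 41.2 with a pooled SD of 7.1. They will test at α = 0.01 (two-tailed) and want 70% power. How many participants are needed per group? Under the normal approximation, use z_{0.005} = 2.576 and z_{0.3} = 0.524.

n = 21 per group

Cohen's d = |M₁ − M₂| / SD_pooled = |48.1 − 41.2| / 7.1 = 6.9 / 7.1 = 0.972.
For two independent groups with equal n: n = 2·((z_{α/2} + z_β) / d)².
z_{α/2} + z_β = 2.576 + 0.524 = 3.100.
n = 2 × (3.100 / 0.972)² = 2 × 3.189² = 2 × 10.17 = 20.3.
Round up to the next whole participant.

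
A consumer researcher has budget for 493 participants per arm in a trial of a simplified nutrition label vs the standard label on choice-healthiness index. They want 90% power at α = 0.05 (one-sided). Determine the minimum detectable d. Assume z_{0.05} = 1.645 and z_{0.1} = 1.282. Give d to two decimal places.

d_min ≈ 0.19

For two independent groups of n = 493 each: d_min = (z_{α} + z_β)·√(2/n).
z-sum = 1.645 + 1.282 = 2.927.
d_min = 2.927 × √(2/493) = 2.927 × 0.0637 = 0.186.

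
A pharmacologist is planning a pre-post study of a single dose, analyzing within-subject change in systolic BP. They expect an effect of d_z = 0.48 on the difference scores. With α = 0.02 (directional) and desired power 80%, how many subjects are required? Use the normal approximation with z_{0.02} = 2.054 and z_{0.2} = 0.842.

n = 37 pairs

For a paired (one-sample on differences) test: n = ((z_{α} + z_β) / d)².
z_{α} + z_β = 2.054 + 0.842 = 2.896.
n = (2.896 / 0.48)² = 6.033² = 36.40.
Round up.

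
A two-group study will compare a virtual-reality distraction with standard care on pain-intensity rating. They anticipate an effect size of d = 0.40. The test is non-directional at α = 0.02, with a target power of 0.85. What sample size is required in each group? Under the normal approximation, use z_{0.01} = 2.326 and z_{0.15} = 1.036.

For two independent groups with equal n: n = 2·((z_{α/2} + z_β) / d)².
z_{α/2} + z_β = 2.326 + 1.036 = 3.362.
n = 2 × (3.362 / 0.40)² = 2 × 8.405² = 2 × 70.64 = 141.3.
Round up to the next whole participant.

n = 142 per group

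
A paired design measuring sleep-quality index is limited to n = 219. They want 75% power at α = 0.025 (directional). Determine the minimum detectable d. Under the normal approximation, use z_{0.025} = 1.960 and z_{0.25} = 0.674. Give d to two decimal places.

For a single sample (or paired design) of n = 219: d_min = (z_{α} + z_β)/√n.
z-sum = 1.960 + 0.674 = 2.634.
d_min = 2.634 / √219 = 2.634 / 14.799 = 0.178.

d_min ≈ 0.18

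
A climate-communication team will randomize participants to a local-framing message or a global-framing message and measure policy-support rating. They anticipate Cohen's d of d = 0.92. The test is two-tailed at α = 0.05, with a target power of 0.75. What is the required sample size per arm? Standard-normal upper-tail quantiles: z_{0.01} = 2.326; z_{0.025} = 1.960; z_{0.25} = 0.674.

For two independent groups with equal n: n = 2·((z_{α/2} + z_β) / d)².
z_{α/2} + z_β = 1.960 + 0.674 = 2.634.
n = 2 × (2.634 / 0.92)² = 2 × 2.863² = 2 × 8.20 = 16.4.
Round up to the next whole participant.

n = 17 per group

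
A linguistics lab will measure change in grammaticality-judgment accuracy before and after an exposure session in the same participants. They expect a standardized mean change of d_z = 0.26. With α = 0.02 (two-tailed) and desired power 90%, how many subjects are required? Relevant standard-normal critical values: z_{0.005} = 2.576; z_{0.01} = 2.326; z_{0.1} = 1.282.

n = 193 pairs

For a paired (one-sample on differences) test: n = ((z_{α/2} + z_β) / d)².
z_{α/2} + z_β = 2.326 + 1.282 = 3.608.
n = (3.608 / 0.26)² = 13.877² = 192.57.
Round up.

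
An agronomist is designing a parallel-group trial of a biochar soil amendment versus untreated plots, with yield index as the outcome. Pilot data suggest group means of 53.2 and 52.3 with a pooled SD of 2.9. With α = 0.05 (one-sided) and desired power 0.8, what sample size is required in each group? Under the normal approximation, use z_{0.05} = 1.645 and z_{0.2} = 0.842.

n = 129 per group

Cohen's d = |M₁ − M₂| / SD_pooled = |53.2 − 52.3| / 2.9 = 0.9 / 2.9 = 0.310.
For two independent groups with equal n: n = 2·((z_{α} + z_β) / d)².
z_{α} + z_β = 1.645 + 0.842 = 2.487.
n = 2 × (2.487 / 0.310)² = 2 × 8.023² = 2 × 64.36 = 128.7.
Round up to the next whole participant.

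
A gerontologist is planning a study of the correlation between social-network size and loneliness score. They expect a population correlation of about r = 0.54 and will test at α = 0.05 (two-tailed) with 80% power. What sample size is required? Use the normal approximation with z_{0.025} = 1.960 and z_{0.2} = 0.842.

n = 25

Fisher's z: C = ½·ln((1+r)/(1−r)) = ½·ln(3.3478) = 0.6042.
n = ((z_{α/2} + z_β)/C)² + 3.
(1.960 + 0.842) / 0.6042 = 2.802 / 0.6042 = 4.638.
n = 4.638² + 3 = 21.51 + 3 = 24.5.
Round up.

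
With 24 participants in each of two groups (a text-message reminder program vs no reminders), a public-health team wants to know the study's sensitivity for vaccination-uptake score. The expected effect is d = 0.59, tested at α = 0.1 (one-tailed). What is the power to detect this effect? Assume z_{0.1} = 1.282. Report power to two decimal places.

power ≈ 0.78

For two equal groups, power = Φ(d·√(n/2) − z_{α}).
d·√(n/2) = 0.59 × √(24/2) = 0.59 × 3.464 = 2.044.
z_β = 2.044 − 1.282 = 0.762.
Power = Φ(0.762) = 0.777.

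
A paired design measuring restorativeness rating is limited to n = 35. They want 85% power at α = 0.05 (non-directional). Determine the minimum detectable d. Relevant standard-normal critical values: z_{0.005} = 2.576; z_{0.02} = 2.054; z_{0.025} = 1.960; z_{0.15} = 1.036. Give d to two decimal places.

For a single sample (or paired design) of n = 35: d_min = (z_{α/2} + z_β)/√n.
z-sum = 1.960 + 1.036 = 2.996.
d_min = 2.996 / √35 = 2.996 / 5.916 = 0.506.

d_min ≈ 0.51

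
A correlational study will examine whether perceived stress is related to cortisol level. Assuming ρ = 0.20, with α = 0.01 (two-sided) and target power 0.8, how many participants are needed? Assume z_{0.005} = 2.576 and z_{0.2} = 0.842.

Fisher's z: C = ½·ln((1+r)/(1−r)) = ½·ln(1.5000) = 0.2027.
n = ((z_{α/2} + z_β)/C)² + 3.
(2.576 + 0.842) / 0.2027 = 3.418 / 0.2027 = 16.862.
n = 16.862² + 3 = 284.34 + 3 = 287.3.
Round up.

n = 288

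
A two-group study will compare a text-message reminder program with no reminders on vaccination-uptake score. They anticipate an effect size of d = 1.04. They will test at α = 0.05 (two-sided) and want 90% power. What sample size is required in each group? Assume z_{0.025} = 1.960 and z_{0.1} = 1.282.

n = 20 per group

For two independent groups with equal n: n = 2·((z_{α/2} + z_β) / d)².
z_{α/2} + z_β = 1.960 + 1.282 = 3.242.
n = 2 × (3.242 / 1.04)² = 2 × 3.117² = 2 × 9.72 = 19.4.
Round up to the next whole participant.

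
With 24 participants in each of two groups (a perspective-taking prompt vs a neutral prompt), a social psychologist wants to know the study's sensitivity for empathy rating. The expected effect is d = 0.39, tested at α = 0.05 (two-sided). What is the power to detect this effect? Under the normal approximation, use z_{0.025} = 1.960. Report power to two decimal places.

power ≈ 0.27

For two equal groups, power = Φ(d·√(n/2) − z_{α/2}).
d·√(n/2) = 0.39 × √(24/2) = 0.39 × 3.464 = 1.351.
z_β = 1.351 − 1.960 = -0.609.
Power = Φ(-0.609) = 0.271.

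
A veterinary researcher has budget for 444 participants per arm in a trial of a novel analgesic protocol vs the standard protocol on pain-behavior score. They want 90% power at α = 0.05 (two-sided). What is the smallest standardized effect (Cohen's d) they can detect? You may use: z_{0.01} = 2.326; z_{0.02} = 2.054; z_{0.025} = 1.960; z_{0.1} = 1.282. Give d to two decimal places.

d_min ≈ 0.22

For two independent groups of n = 444 each: d_min = (z_{α/2} + z_β)·√(2/n).
z-sum = 1.960 + 1.282 = 3.242.
d_min = 3.242 × √(2/444) = 3.242 × 0.0671 = 0.218.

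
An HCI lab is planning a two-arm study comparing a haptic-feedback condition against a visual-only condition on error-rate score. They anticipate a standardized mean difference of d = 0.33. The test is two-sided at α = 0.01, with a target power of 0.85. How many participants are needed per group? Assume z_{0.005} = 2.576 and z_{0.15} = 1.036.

For two independent groups with equal n: n = 2·((z_{α/2} + z_β) / d)².
z_{α/2} + z_β = 2.576 + 1.036 = 3.612.
n = 2 × (3.612 / 0.33)² = 2 × 10.945² = 2 × 119.80 = 239.6.
Round up to the next whole participant.

n = 240 per group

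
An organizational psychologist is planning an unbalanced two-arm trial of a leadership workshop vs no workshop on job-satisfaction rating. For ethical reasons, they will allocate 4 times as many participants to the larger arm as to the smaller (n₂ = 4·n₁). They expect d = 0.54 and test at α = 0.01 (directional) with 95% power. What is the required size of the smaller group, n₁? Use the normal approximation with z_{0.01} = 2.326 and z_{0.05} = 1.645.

n₁ = 68

With allocation ratio k = n₂/n₁ = 4, Var(x̄₁−x̄₂) = σ²(1/n₁ + 1/(k·n₁)) = σ²·(k+1)/(k·n₁).
So n₁ = (1 + 1/k)·((z_{α} + z_β)/d)² = 1.250 × (3.971/0.54)².
n₁ = 1.250 × 54.08 = 67.6.
Round up: n₁ = 68, giving n₂ = 4 × 68 = 272.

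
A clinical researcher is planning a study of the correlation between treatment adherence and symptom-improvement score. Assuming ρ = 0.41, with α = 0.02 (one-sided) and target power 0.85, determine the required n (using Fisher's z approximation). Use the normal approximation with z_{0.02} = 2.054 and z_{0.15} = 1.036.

n = 54

Fisher's z: C = ½·ln((1+r)/(1−r)) = ½·ln(2.3898) = 0.4356.
n = ((z_{α} + z_β)/C)² + 3.
(2.054 + 1.036) / 0.4356 = 3.090 / 0.4356 = 7.094.
n = 7.094² + 3 = 50.32 + 3 = 53.3.
Round up.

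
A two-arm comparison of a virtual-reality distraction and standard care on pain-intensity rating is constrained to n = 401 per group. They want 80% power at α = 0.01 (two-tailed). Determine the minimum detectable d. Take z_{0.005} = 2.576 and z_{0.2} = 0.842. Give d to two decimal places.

d_min ≈ 0.24

For two independent groups of n = 401 each: d_min = (z_{α/2} + z_β)·√(2/n).
z-sum = 2.576 + 0.842 = 3.418.
d_min = 3.418 × √(2/401) = 3.418 × 0.0706 = 0.241.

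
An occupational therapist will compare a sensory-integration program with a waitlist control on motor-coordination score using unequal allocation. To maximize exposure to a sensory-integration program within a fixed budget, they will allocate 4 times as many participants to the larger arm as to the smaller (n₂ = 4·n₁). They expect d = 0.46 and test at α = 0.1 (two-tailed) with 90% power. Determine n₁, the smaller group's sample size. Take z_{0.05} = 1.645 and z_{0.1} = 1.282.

With allocation ratio k = n₂/n₁ = 4, Var(x̄₁−x̄₂) = σ²(1/n₁ + 1/(k·n₁)) = σ²·(k+1)/(k·n₁).
So n₁ = (1 + 1/k)·((z_{α/2} + z_β)/d)² = 1.250 × (2.927/0.46)².
n₁ = 1.250 × 40.49 = 50.6.
Round up: n₁ = 51, giving n₂ = 4 × 51 = 204.

n₁ = 51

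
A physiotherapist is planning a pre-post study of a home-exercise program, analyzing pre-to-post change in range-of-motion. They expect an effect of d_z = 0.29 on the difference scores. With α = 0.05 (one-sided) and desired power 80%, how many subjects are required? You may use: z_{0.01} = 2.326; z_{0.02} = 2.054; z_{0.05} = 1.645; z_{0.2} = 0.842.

n = 74 pairs

For a paired (one-sample on differences) test: n = ((z_{α} + z_β) / d)².
z_{α} + z_β = 1.645 + 0.842 = 2.487.
n = (2.487 / 0.29)² = 8.576² = 73.55.
Round up.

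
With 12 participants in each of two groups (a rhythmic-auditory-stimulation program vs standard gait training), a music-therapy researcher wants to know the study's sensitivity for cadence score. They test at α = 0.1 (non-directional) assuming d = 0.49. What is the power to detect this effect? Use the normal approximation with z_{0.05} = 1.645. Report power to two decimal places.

For two equal groups, power = Φ(d·√(n/2) − z_{α/2}).
d·√(n/2) = 0.49 × √(12/2) = 0.49 × 2.449 = 1.200.
z_β = 1.200 − 1.645 = -0.445.
Power = Φ(-0.445) = 0.328.

power ≈ 0.33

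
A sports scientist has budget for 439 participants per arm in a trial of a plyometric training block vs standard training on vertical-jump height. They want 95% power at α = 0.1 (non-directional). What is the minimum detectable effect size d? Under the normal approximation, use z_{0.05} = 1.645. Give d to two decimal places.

d_min ≈ 0.22

For two independent groups of n = 439 each: d_min = (z_{α/2} + z_β)·√(2/n).
z-sum = 1.645 + 1.645 = 3.290.
d_min = 3.290 × √(2/439) = 3.290 × 0.0675 = 0.222.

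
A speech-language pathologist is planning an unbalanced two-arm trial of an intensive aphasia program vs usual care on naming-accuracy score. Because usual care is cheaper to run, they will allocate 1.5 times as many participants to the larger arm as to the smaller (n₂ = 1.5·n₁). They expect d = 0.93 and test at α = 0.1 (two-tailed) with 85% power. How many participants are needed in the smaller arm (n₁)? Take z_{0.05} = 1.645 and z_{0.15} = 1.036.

With allocation ratio k = n₂/n₁ = 1.5, Var(x̄₁−x̄₂) = σ²(1/n₁ + 1/(k·n₁)) = σ²·(k+1)/(k·n₁).
So n₁ = (1 + 1/k)·((z_{α/2} + z_β)/d)² = 1.667 × (2.681/0.93)².
n₁ = 1.667 × 8.31 = 13.9.
Round up: n₁ = 14, giving n₂ = 1.5 × 14 = 21.

n₁ = 14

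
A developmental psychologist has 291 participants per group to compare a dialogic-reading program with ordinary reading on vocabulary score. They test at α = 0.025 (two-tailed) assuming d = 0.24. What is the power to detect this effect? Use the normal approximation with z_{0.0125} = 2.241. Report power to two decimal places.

For two equal groups, power = Φ(d·√(n/2) − z_{α/2}).
d·√(n/2) = 0.24 × √(291/2) = 0.24 × 12.062 = 2.895.
z_β = 2.895 − 2.241 = 0.654.
Power = Φ(0.654) = 0.743.

power ≈ 0.74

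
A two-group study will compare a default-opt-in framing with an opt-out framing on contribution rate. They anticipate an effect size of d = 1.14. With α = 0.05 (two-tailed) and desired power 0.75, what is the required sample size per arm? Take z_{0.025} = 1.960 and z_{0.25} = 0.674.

For two independent groups with equal n: n = 2·((z_{α/2} + z_β) / d)².
z_{α/2} + z_β = 1.960 + 0.674 = 2.634.
n = 2 × (2.634 / 1.14)² = 2 × 2.311² = 2 × 5.34 = 10.7.
Round up to the next whole participant.

n = 11 per group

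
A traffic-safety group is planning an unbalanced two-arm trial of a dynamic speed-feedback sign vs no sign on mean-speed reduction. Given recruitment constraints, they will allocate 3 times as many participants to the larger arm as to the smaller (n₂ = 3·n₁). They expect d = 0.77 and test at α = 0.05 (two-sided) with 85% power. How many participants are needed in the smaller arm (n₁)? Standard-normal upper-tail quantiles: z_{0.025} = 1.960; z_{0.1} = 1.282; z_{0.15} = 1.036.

n₁ = 21

With allocation ratio k = n₂/n₁ = 3, Var(x̄₁−x̄₂) = σ²(1/n₁ + 1/(k·n₁)) = σ²·(k+1)/(k·n₁).
So n₁ = (1 + 1/k)·((z_{α/2} + z_β)/d)² = 1.333 × (2.996/0.77)².
n₁ = 1.333 × 15.14 = 20.2.
Round up: n₁ = 21, giving n₂ = 3 × 21 = 63.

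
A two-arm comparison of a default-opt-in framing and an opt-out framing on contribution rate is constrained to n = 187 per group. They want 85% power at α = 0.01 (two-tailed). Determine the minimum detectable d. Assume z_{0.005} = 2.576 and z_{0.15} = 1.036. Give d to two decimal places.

d_min ≈ 0.37

For two independent groups of n = 187 each: d_min = (z_{α/2} + z_β)·√(2/n).
z-sum = 2.576 + 1.036 = 3.612.
d_min = 3.612 × √(2/187) = 3.612 × 0.1034 = 0.374.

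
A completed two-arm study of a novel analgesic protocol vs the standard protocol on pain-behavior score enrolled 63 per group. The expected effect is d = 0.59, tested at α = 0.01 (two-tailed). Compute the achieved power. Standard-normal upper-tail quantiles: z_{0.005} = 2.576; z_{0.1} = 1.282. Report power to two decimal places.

power ≈ 0.77

For two equal groups, power = Φ(d·√(n/2) − z_{α/2}).
d·√(n/2) = 0.59 × √(63/2) = 0.59 × 5.612 = 3.311.
z_β = 3.311 − 2.576 = 0.735.
Power = Φ(0.735) = 0.769.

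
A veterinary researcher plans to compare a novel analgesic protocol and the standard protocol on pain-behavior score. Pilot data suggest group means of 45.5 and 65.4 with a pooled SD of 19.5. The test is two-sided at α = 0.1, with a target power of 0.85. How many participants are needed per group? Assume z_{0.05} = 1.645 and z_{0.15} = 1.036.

n = 14 per group

Cohen's d = |M₁ − M₂| / SD_pooled = |45.5 − 65.4| / 19.5 = 19.9 / 19.5 = 1.021.
For two independent groups with equal n: n = 2·((z_{α/2} + z_β) / d)².
z_{α/2} + z_β = 1.645 + 1.036 = 2.681.
n = 2 × (2.681 / 1.021)² = 2 × 2.626² = 2 × 6.90 = 13.8.
Round up to the next whole participant.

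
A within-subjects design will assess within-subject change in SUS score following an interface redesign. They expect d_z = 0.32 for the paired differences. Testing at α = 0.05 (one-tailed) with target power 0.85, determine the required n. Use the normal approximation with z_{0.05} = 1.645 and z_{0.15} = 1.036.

For a paired (one-sample on differences) test: n = ((z_{α} + z_β) / d)².
z_{α} + z_β = 1.645 + 1.036 = 2.681.
n = (2.681 / 0.32)² = 8.378² = 70.19.
Round up.

n = 71 pairs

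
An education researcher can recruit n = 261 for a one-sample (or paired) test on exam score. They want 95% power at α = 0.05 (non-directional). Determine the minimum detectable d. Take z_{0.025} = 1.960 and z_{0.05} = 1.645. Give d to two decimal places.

For a single sample (or paired design) of n = 261: d_min = (z_{α/2} + z_β)/√n.
z-sum = 1.960 + 1.645 = 3.605.
d_min = 3.605 / √261 = 3.605 / 16.155 = 0.223.

d_min ≈ 0.22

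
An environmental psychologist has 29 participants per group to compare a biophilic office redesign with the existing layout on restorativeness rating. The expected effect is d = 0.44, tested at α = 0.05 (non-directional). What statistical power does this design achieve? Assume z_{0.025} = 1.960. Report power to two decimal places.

power ≈ 0.39

For two equal groups, power = Φ(d·√(n/2) − z_{α/2}).
d·√(n/2) = 0.44 × √(29/2) = 0.44 × 3.808 = 1.675.
z_β = 1.675 − 1.960 = -0.285.
Power = Φ(-0.285) = 0.388.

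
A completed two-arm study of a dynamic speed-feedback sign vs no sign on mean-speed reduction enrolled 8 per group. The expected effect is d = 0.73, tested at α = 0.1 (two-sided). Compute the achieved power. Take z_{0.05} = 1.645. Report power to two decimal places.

power ≈ 0.43

For two equal groups, power = Φ(d·√(n/2) − z_{α/2}).
d·√(n/2) = 0.73 × √(8/2) = 0.73 × 2.000 = 1.460.
z_β = 1.460 − 1.645 = -0.185.
Power = Φ(-0.185) = 0.427.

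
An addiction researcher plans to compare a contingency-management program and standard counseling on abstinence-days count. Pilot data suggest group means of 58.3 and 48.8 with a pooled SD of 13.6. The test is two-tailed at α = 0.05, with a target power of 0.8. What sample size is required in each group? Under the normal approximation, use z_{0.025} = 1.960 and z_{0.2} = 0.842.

n = 33 per group

Cohen's d = |M₁ − M₂| / SD_pooled = |58.3 − 48.8| / 13.6 = 9.5 / 13.6 = 0.699.
For two independent groups with equal n: n = 2·((z_{α/2} + z_β) / d)².
z_{α/2} + z_β = 1.960 + 0.842 = 2.802.
n = 2 × (2.802 / 0.699)² = 2 × 4.009² = 2 × 16.07 = 32.1.
Round up to the next whole participant.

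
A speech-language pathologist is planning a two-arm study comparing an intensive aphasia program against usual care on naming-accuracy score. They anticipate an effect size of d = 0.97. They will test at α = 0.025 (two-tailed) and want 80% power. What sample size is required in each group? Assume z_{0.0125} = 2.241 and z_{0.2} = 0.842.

For two independent groups with equal n: n = 2·((z_{α/2} + z_β) / d)².
z_{α/2} + z_β = 2.241 + 0.842 = 3.083.
n = 2 × (3.083 / 0.97)² = 2 × 3.178² = 2 × 10.10 = 20.2.
Round up to the next whole participant.

n = 21 per group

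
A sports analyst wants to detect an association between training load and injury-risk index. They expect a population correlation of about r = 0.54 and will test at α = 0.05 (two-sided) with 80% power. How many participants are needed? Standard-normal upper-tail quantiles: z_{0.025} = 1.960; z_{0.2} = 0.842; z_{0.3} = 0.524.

Fisher's z: C = ½·ln((1+r)/(1−r)) = ½·ln(3.3478) = 0.6042.
n = ((z_{α/2} + z_β)/C)² + 3.
(1.960 + 0.842) / 0.6042 = 2.802 / 0.6042 = 4.638.
n = 4.638² + 3 = 21.51 + 3 = 24.5.
Round up.

n = 25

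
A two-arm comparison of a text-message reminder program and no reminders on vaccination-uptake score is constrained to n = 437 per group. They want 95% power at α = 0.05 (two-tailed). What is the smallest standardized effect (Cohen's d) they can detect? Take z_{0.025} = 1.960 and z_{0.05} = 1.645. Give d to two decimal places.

d_min ≈ 0.24

For two independent groups of n = 437 each: d_min = (z_{α/2} + z_β)·√(2/n).
z-sum = 1.960 + 1.645 = 3.605.
d_min = 3.605 × √(2/437) = 3.605 × 0.0677 = 0.244.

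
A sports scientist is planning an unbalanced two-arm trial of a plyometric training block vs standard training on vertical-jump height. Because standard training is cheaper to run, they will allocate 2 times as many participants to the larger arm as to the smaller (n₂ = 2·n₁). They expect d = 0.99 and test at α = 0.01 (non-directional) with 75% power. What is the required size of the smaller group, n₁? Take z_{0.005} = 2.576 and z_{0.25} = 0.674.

With allocation ratio k = n₂/n₁ = 2, Var(x̄₁−x̄₂) = σ²(1/n₁ + 1/(k·n₁)) = σ²·(k+1)/(k·n₁).
So n₁ = (1 + 1/k)·((z_{α/2} + z_β)/d)² = 1.500 × (3.250/0.99)².
n₁ = 1.500 × 10.78 = 16.2.
Round up: n₁ = 17, giving n₂ = 2 × 17 = 34.

n₁ = 17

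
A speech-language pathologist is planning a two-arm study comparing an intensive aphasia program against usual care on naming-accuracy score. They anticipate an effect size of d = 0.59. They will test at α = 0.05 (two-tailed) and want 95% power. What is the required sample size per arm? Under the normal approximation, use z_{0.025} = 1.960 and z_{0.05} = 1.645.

n = 75 per group

For two independent groups with equal n: n = 2·((z_{α/2} + z_β) / d)².
z_{α/2} + z_β = 1.960 + 1.645 = 3.605.
n = 2 × (3.605 / 0.59)² = 2 × 6.110² = 2 × 37.33 = 74.7.
Round up to the next whole participant.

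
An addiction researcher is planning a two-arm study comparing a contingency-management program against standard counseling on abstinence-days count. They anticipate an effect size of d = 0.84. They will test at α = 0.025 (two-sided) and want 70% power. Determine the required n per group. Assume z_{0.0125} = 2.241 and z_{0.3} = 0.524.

n = 22 per group

For two independent groups with equal n: n = 2·((z_{α/2} + z_β) / d)².
z_{α/2} + z_β = 2.241 + 0.524 = 2.765.
n = 2 × (2.765 / 0.84)² = 2 × 3.292² = 2 × 10.84 = 21.7.
Round up to the next whole participant.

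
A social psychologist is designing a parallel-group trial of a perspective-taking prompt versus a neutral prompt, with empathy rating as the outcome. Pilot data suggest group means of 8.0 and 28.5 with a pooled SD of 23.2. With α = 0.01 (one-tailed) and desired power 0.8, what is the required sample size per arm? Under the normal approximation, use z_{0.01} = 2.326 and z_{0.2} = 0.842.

Cohen's d = |M₁ − M₂| / SD_pooled = |8.0 − 28.5| / 23.2 = 20.5 / 23.2 = 0.884.
For two independent groups with equal n: n = 2·((z_{α} + z_β) / d)².
z_{α} + z_β = 2.326 + 0.842 = 3.168.
n = 2 × (3.168 / 0.884)² = 2 × 3.584² = 2 × 12.84 = 25.7.
Round up to the next whole participant.

n = 26 per group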